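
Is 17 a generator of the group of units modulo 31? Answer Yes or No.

φ(31) = 31 − 1 = 30 = 2 · 3 · 5.
17 is a primitive root mod 31 iff 17^(φ(31)/q) ≢ 1 for every prime q | φ(31), i.e. q ∈ {2, 3, 5}.
17^15 ≡ 30 (mod 31)  [q = 2: ≢ 1 ✓]
17^10 ≡ 25 (mod 31)  [q = 3: ≢ 1 ✓]
17^6 ≡ 8 (mod 31)  [q = 5: ≢ 1 ✓]
None equal 1, so ord_31(17) = 30: 17 is a primitive root.

Yes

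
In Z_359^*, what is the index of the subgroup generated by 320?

Since 320 ∈ (Z/359Z)^×, its order divides φ(359) = 359 − 1 = 358 = 2 · 179.
Divisors of 358: 1, 2, 179, 358.
Compute 320^d (mod 359) for the divisors d until we hit 1:
320^1 ≡ 320 (mod 359)
320^2 ≡ 85 (mod 359)
320^179 ≡ 1 (mod 359) ✓
So ord_359(320) = 179, hence |⟨320⟩| = 179.
[(Z/359Z)^× : ⟨320⟩] = 358/179 = 2.

2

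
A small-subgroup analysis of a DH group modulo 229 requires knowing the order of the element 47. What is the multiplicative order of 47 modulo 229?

228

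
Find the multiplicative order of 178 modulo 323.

ord(178) | φ(323) = φ(17·19) = (17−1)·(19−1) = 16·18 = 288 = 2^5 · 3^2.
Divisors of 288: 1, 2, 3, 4, 6, 8, 9, 12, 16, 18, 24, 32, 36, 48, 72, 96, 144, 288.
Compute 178^d (mod 323) for the divisors d until we hit 1:
178^1 ≡ 178 (mod 323)
178^2 ≡ 30 (mod 323)
178^3 ≡ 172 (mod 323)
178^4 ≡ 254 (mod 323)
178^6 ≡ 191 (mod 323)
178^8 ≡ 239 (mod 323)
178^9 ≡ 229 (mod 323)
178^12 ≡ 305 (mod 323)
178^16 ≡ 273 (mod 323)
178^18 ≡ 115 (mod 323)
178^24 ≡ 1 (mod 323) ✓
So ord_323(178) = 24.

24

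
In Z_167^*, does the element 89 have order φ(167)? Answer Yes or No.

φ(167) = 167 − 1 = 166 = 2 · 83.
89 is a primitive root mod 167 iff 89^(φ(167)/q) ≢ 1 for every prime q | φ(167), i.e. q ∈ {2, 83}.
89^83 ≡ 1 (mod 167)  [q = 2: ≡ 1 ✗]
89^2 ≡ 72 (mod 167)  [q = 83: ≢ 1 ✓]
Since 89^83 ≡ 1, the order of 89 divides 83 < 166, so 89 is not a primitive root.

No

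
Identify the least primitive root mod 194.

5

φ(194) = φ(2)·φ(97) = 1·96 = 96 = 2^5 · 3.
g is a primitive root iff g^(96/q) ≢ 1 (mod 194) for each prime q ∈ {2, 3}.
g = 2: gcd(2, 194) = 2 > 1, not a unit — skip.
g = 3: 3^48 ≡ 1 — hits 1, so not a primitive root.
g = 4: gcd(4, 194) = 2 > 1, not a unit — skip.
g = 5: 5^48 ≡ 193; 5^32 ≡ 35 — none is 1, so 5 is a primitive root.
So 5 is the smallest generator of (Z/194Z)^×.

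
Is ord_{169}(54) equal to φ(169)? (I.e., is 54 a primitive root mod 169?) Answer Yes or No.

φ(169) = φ(13^2) = 13·(13−1) = 156 = 2^2 · 3 · 13.
54 is a primitive root mod 169 iff 54^(φ(169)/q) ≢ 1 for every prime q | φ(169), i.e. q ∈ {2, 3, 13}.
54^78 ≡ 168 (mod 169)  [q = 2: ≢ 1 ✓]
54^52 ≡ 146 (mod 169)  [q = 3: ≢ 1 ✓]
54^12 ≡ 14 (mod 169)  [q = 13: ≢ 1 ✓]
None equal 1, so ord_169(54) = 156: 54 is a primitive root.

Yes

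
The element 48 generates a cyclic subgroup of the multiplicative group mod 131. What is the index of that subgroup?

2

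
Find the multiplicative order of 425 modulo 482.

80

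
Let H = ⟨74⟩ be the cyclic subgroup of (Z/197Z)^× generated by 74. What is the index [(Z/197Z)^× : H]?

1

Since 74 ∈ (Z/197Z)^×, its order divides φ(197) = 197 − 1 = 196 = 2^2 · 7^2.
Divisors of 196: 1, 2, 4, 7, 14, 28, 49, 98, 196.
Check 74^d mod 197 for each divisor in increasing order:
74^1 ≡ 74 (mod 197)
74^2 ≡ 157 (mod 197)
74^4 ≡ 24 (mod 197)
74^7 ≡ 77 (mod 197)
74^14 ≡ 19 (mod 197)
74^28 ≡ 164 (mod 197)
74^49 ≡ 183 (mod 197)
74^98 ≡ 196 (mod 197)
74^196 ≡ 1 (mod 197) ✓
So ord_197(74) = 196, hence |⟨74⟩| = 196.
The index is φ(197) / ord(74) = 196 / 196 = 1.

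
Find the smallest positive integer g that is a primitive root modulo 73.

5

φ(73) = 73 − 1 = 72 = 2^3 · 3^2.
Test candidates g = 2, 3, … against the prime factors q ∈ {2, 3} of φ(73): g is a generator iff g^(72/q) ≢ 1 for every such q.
g = 2: 2^36 ≡ 1 — hits 1, so not a primitive root.
g = 3: 3^36 ≡ 1 — hits 1, so not a primitive root.
g = 4: 4^36 ≡ 1 — hits 1, so not a primitive root.
g = 5: 5^36 ≡ 72; 5^24 ≡ 8 — none is 1, so 5 is a primitive root.
The smallest primitive root modulo 73 is 5.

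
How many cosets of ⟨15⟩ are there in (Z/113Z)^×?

28

Since 15 ∈ (Z/113Z)^×, its order divides φ(113) = 113 − 1 = 112 = 2^4 · 7.
Divisors of 112: 1, 2, 4, 7, 8, 14, 16, 28, 56, 112.
Evaluate successive powers at the divisors of 112:
15^1 ≡ 15 (mod 113)
15^2 ≡ 112 (mod 113)
15^4 ≡ 1 (mod 113) ✓
Thus |⟨15⟩| = ord(15) = 4.
Index = |(Z/113Z)^×| / |⟨15⟩| = 112 / 4 = 28.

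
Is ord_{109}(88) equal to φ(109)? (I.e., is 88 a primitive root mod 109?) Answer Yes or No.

φ(109) = 109 − 1 = 108 = 2^2 · 3^3.
An element g generates (Z/109Z)^× iff g^(108/q) ≢ 1 (mod 109) for each prime q ∈ {2, 3}.
88^54 ≡ 1 (mod 109)  [q = 2: ≡ 1 ✗]
88^36 ≡ 45 (mod 109)  [q = 3: ≢ 1 ✓]
Since 88^54 ≡ 1, the order of 88 divides 54 < 108, so 88 is not a primitive root.

No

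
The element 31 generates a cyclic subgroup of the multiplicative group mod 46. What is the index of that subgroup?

2

ord(31) | φ(46) = φ(2)·φ(23) = 1·22 = 22 = 2 · 11.
Divisors of 22: 1, 2, 11, 22.
Evaluate successive powers at the divisors of 22:
31^1 ≡ 31 (mod 46)
31^2 ≡ 41 (mod 46)
31^11 ≡ 1 (mod 46) ✓
The order of 31 is 11, so the subgroup it generates has 11 elements.
The index is φ(46) / ord(31) = 22 / 11 = 2.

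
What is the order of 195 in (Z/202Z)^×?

100

ord(195) | φ(202) = φ(2)·φ(101) = 1·100 = 100 = 2^2 · 5^2.
Divisors of 100: 1, 2, 4, 5, 10, 20, 25, 50, 100.
Test each divisor d:
195^1 ≡ 195 (mod 202)
195^2 ≡ 49 (mod 202)
195^4 ≡ 179 (mod 202)
195^5 ≡ 161 (mod 202)
195^10 ≡ 65 (mod 202)
195^20 ≡ 185 (mod 202)
195^25 ≡ 91 (mod 202)
195^50 ≡ 201 (mod 202)
195^100 ≡ 1 (mod 202) ✓
Hence ord(195) = 100.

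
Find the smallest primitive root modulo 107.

2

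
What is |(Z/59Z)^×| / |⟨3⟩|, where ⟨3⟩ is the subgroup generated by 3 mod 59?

The order of 3 must divide φ(59) = 59 − 1 = 58 = 2 · 29.
Divisors of 58: 1, 2, 29, 58.
Evaluate successive powers at the divisors of 58:
3^1 ≡ 3 (mod 59)
3^2 ≡ 9 (mod 59)
3^29 ≡ 1 (mod 59) ✓
Thus |⟨3⟩| = ord(3) = 29.
[(Z/59Z)^× : ⟨3⟩] = 58/29 = 2.

2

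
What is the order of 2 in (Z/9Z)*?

6

The order of 2 must divide φ(9) = φ(3^2) = 3·(3−1) = 6 = 2 · 3.
Divisors of 6: 1, 2, 3, 6.
Compute 2^d (mod 9) for the divisors d until we hit 1:
2^1 ≡ 2 (mod 9)
2^2 ≡ 4 (mod 9)
2^3 ≡ 8 (mod 9)
2^6 ≡ 1 (mod 9) ✓
Therefore the multiplicative order of 2 modulo 9 is 6.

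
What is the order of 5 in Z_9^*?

Since 5 ∈ (Z/9Z)^×, its order divides φ(9) = φ(3^2) = 3·(3−1) = 6 = 2 · 3.
Divisors of 6: 1, 2, 3, 6.
Check 5^d mod 9 for each divisor in increasing order:
5^1 ≡ 5 (mod 9)
5^2 ≡ 7 (mod 9)
5^3 ≡ 8 (mod 9)
5^6 ≡ 1 (mod 9) ✓
The smallest such exponent is 6, so the order of 5 is 6.

6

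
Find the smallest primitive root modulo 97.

φ(97) = 97 − 1 = 96 = 2^5 · 3.
Test candidates g = 2, 3, … against the prime factors q ∈ {2, 3} of φ(97): g is a generator iff g^(96/q) ≢ 1 for every such q.
g = 2: 2^48 ≡ 1 — hits 1, so not a primitive root.
g = 3: 3^48 ≡ 1 — hits 1, so not a primitive root.
g = 4: 4^48 ≡ 1 — hits 1, so not a primitive root.
g = 5: 5^48 ≡ 96; 5^32 ≡ 35 — none is 1, so 5 is a primitive root.
Hence the least primitive root of 97 is 5.

5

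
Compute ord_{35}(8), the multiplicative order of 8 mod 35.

4

By Lagrange's theorem, ord_35(8) divides φ(35) = φ(5·7) = (5−1)·(7−1) = 4·6 = 24 = 2^3 · 3.
Divisors of 24: 1, 2, 3, 4, 6, 8, 12, 24.
Compute 8^d (mod 35) for the divisors d until we hit 1:
8^1 ≡ 8 (mod 35)
8^2 ≡ 29 (mod 35)
8^3 ≡ 22 (mod 35)
8^4 ≡ 1 (mod 35) ✓
The smallest such exponent is 4, so the order of 8 is 4.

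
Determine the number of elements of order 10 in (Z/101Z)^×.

4

φ(101) = 101 − 1 = 100 = 2^2 · 5^2.
In a cyclic group of order 100, there are φ(d) elements of order d for each divisor d of 100, and zero for non-divisors.
10 = 2 · 5 divides 100, and φ(10) = 4.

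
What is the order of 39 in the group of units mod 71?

14

By Lagrange's theorem, ord_71(39) divides φ(71) = 71 − 1 = 70 = 2 · 5 · 7.
Divisors of 70: 1, 2, 5, 7, 10, 14, 35, 70.
Evaluate successive powers at the divisors of 70:
39^1 ≡ 39
39^2 ≡ 30
39^5 ≡ 26
39^7 ≡ 70
39^10 ≡ 37
39^14 ≡ 1
Hence ord(39) = 14.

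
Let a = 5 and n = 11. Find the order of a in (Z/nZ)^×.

ord(5) | φ(11) = 11 − 1 = 10 = 2 · 5.
Divisors of 10: 1, 2, 5, 10.
Test each divisor d:
5^1 ≡ 5 (mod 11)
5^2 ≡ 3 (mod 11)
5^5 ≡ 1 (mod 11) ✓
Hence ord(5) = 5.

5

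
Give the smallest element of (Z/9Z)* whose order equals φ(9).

2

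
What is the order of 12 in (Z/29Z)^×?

The order of 12 must divide φ(29) = 29 − 1 = 28 = 2^2 · 7.
Divisors of 28: 1, 2, 4, 7, 14, 28.
Compute 12^d (mod 29) for the divisors d until we hit 1:
12^1 ≡ 12 (mod 29)
12^2 ≡ 28 (mod 29)
12^4 ≡ 1 (mod 29) ✓
The smallest such exponent is 4, so the order of 12 is 4.

4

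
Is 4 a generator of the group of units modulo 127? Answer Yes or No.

No

φ(127) = 127 − 1 = 126 = 2 · 3^2 · 7.
Test 4^(126/q) mod 127 for each prime factor q of 126:
4^63 ≡ 1 (mod 127)  [q = 2: ≡ 1 ✗]
4^42 ≡ 1 (mod 127)  [q = 3: ≡ 1 ✗]
4^18 ≡ 2 (mod 127)  [q = 7: ≢ 1 ✓]
Since 4^63 ≡ 1, the order of 4 divides 63 < 126, so 4 is not a primitive root.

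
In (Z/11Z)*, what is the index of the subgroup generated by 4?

Since 4 ∈ (Z/11Z)^×, its order divides φ(11) = 11 − 1 = 10 = 2 · 5.
Divisors of 10: 1, 2, 5, 10.
Evaluate successive powers at the divisors of 10:
4^1 ≡ 4 (mod 11)
4^2 ≡ 5 (mod 11)
4^5 ≡ 1 (mod 11) ✓
The order of 4 is 5, so the subgroup it generates has 5 elements.
The index is φ(11) / ord(4) = 10 / 5 = 2.

2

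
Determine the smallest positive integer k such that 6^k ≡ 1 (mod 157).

156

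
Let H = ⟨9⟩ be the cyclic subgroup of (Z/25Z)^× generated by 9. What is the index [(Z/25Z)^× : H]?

2

The order of 9 must divide φ(25) = φ(5^2) = 5·(5−1) = 20 = 2^2 · 5.
Divisors of 20: 1, 2, 4, 5, 10, 20.
Evaluate successive powers at the divisors of 20:
9^1 ≡ 9
9^2 ≡ 6
9^4 ≡ 11
9^5 ≡ 24
9^10 ≡ 1
The order of 9 is 10, so the subgroup it generates has 10 elements.
Index = |(Z/25Z)^×| / |⟨9⟩| = 20 / 10 = 2.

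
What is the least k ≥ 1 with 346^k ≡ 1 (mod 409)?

136

Since 346 ∈ (Z/409Z)^×, its order divides φ(409) = 409 − 1 = 408 = 2^3 · 3 · 17.
Divisors of 408: 1, 2, 3, 4, 6, 8, 12, 17, 24, 34, 51, 68, 102, 136, 204, 408.
Check 346^d mod 409 for each divisor in increasing order:
346^1 ≡ 346
346^2 ≡ 288
346^3 ≡ 261
346^4 ≡ 326
346^6 ≡ 227
346^8 ≡ 345
346^12 ≡ 404
346^17 ≡ 31
346^24 ≡ 25
346^34 ≡ 143
346^51 ≡ 343
346^68 ≡ 408
346^102 ≡ 266
346^136 ≡ 1
Therefore the multiplicative order of 346 modulo 409 is 136.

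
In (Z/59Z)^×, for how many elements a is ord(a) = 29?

28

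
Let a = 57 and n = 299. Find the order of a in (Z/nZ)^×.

44

ord(57) | φ(299) = φ(13·23) = (13−1)·(23−1) = 12·22 = 264 = 2^3 · 3 · 11.
Divisors of 264: 1, 2, 3, 4, 6, 8, 11, 12, 22, 24, 33, 44, 66, 88, 132, 264.
Compute 57^d (mod 299) for the divisors d until we hit 1:
57^1 ≡ 57 (mod 299)
57^2 ≡ 259 (mod 299)
57^3 ≡ 112 (mod 299)
57^4 ≡ 105 (mod 299)
57^6 ≡ 285 (mod 299)
57^8 ≡ 261 (mod 299)
57^11 ≡ 229 (mod 299)
57^12 ≡ 196 (mod 299)
57^22 ≡ 116 (mod 299)
57^24 ≡ 144 (mod 299)
57^33 ≡ 252 (mod 299)
57^44 ≡ 1 (mod 299) ✓
Hence ord(57) = 44.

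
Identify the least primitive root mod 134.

φ(134) = φ(2)·φ(67) = 1·66 = 66 = 2 · 3 · 11.
Test candidates g = 2, 3, … against the prime factors q ∈ {2, 3, 11} of φ(134): g is a generator iff g^(66/q) ≢ 1 for every such q.
g = 2: gcd(2, 134) = 2 > 1, not a unit — skip.
g = 3: 3^33 ≡ 133; 3^22 ≡ 1 — hits 1, so not a primitive root.
g = 4: gcd(4, 134) = 2 > 1, not a unit — skip.
g = 5: 5^33 ≡ 133; 5^22 ≡ 1 — hits 1, so not a primitive root.
g = 6: gcd(6, 134) = 2 > 1, not a unit — skip.
g = 7: 7^33 ≡ 133; 7^22 ≡ 29; 7^6 ≡ 131 — none is 1, so 7 is a primitive root.
So 7 is the smallest generator of (Z/134Z)^×.

7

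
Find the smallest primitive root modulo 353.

φ(353) = 353 − 1 = 352 = 2^5 · 11.
Test candidates g = 2, 3, … against the prime factors q ∈ {2, 11} of φ(353): g is a generator iff g^(352/q) ≢ 1 for every such q.
g = 2: 2^176 ≡ 1 — hits 1, so not a primitive root.
g = 3: 3^176 ≡ 352; 3^32 ≡ 140 — none is 1, so 3 is a primitive root.
The smallest primitive root modulo 353 is 3.

3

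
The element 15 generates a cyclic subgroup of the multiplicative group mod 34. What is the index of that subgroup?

2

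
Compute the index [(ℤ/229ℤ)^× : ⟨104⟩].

12

ord(104) | φ(229) = 229 − 1 = 228 = 2^2 · 3 · 19.
Divisors of 228: 1, 2, 3, 4, 6, 12, 19, 38, 57, 76, 114, 228.
Check 104^d mod 229 for each divisor in increasing order:
104^1 ≡ 104 (mod 229)
104^2 ≡ 53 (mod 229)
104^3 ≡ 16 (mod 229)
104^4 ≡ 61 (mod 229)
104^6 ≡ 27 (mod 229)
104^12 ≡ 42 (mod 229)
104^19 ≡ 1 (mod 229) ✓
The order of 104 is 19, so the subgroup it generates has 19 elements.
The index is φ(229) / ord(104) = 228 / 19 = 12.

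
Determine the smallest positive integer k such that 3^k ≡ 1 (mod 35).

12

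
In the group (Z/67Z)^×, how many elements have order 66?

φ(67) = 67 − 1 = 66 = 2 · 3 · 11.
In a cyclic group of order 66, there are φ(d) elements of order d for each divisor d of 66, and zero for non-divisors.
66 = 2 · 3 · 11 divides 66, and φ(66) = 20.

20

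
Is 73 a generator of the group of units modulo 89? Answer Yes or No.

φ(89) = 89 − 1 = 88 = 2^3 · 11.
An element g generates (Z/89Z)^× iff g^(88/q) ≢ 1 (mod 89) for each prime q ∈ {2, 11}.
73^44 ≡ 1 (mod 89)  [q = 2: ≡ 1 ✗]
73^8 ≡ 45 (mod 89)  [q = 11: ≢ 1 ✓]
Since 73^44 ≡ 1, the order of 73 divides 44 < 88, so 73 is not a primitive root.

No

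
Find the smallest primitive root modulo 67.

φ(67) = 67 − 1 = 66 = 2 · 3 · 11.
Test candidates g = 2, 3, … against the prime factors q ∈ {2, 3, 11} of φ(67): g is a generator iff g^(66/q) ≢ 1 for every such q.
g = 2: 2^33 ≡ 66; 2^22 ≡ 37; 2^6 ≡ 64 — none is 1, so 2 is a primitive root.
The smallest primitive root modulo 67 is 2.

2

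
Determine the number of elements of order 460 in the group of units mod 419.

φ(419) = 419 − 1 = 418 = 2 · 11 · 19.
(Z/419Z)^× is cyclic (|G| = 418); a cyclic group of order m has exactly φ(d) elements of each order d | m, and none otherwise.
Here 418 is not a multiple of 460, so there are no elements of order 460.

0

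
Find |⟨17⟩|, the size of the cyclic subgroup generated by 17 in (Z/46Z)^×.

By Lagrange's theorem, ord_46(17) divides φ(46) = φ(2)·φ(23) = 1·22 = 22 = 2 · 11.
Divisors of 22: 1, 2, 11, 22.
Compute 17^d (mod 46) for the divisors d until we hit 1:
17^1 ≡ 17 (mod 46)
17^2 ≡ 13 (mod 46)
17^11 ≡ 45 (mod 46)
17^22 ≡ 1 (mod 46) ✓
So ord_46(17) = 22.

22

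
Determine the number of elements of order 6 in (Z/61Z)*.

2

φ(61) = 61 − 1 = 60 = 2^2 · 3 · 5.
In a cyclic group of order 60, there are φ(d) elements of order d for each divisor d of 60, and zero for non-divisors.
6 = 2 · 3 divides 60, and φ(6) = 2.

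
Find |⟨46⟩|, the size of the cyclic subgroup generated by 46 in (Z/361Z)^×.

114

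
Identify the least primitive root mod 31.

3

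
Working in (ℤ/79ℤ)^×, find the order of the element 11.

39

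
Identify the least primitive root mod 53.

2

φ(53) = 53 − 1 = 52 = 2^2 · 13.
g is a primitive root iff g^(52/q) ≢ 1 (mod 53) for each prime q ∈ {2, 13}.
g = 2: 2^26 ≡ 52; 2^4 ≡ 16 — none is 1, so 2 is a primitive root.
Hence the least primitive root of 53 is 2.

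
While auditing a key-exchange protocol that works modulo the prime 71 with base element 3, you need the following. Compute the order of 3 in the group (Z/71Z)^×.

35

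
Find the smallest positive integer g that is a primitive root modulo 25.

φ(25) = φ(5^2) = 5·(5−1) = 20 = 2^2 · 5.
Test candidates g = 2, 3, … against the prime factors q ∈ {2, 5} of φ(25): g is a generator iff g^(20/q) ≢ 1 for every such q.
g = 2: 2^10 ≡ 24; 2^4 ≡ 16 — none is 1, so 2 is a primitive root.
So 2 is the smallest generator of (Z/25Z)^×.

2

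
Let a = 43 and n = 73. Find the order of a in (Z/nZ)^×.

ord(43) | φ(73) = 73 − 1 = 72 = 2^3 · 3^2.
Divisors of 72: 1, 2, 3, 4, 6, 8, 9, 12, 18, 24, 36, 72.
Evaluate successive powers at the divisors of 72:
43^1 ≡ 43 (mod 73)
43^2 ≡ 24 (mod 73)
43^3 ≡ 10 (mod 73)
43^4 ≡ 65 (mod 73)
43^6 ≡ 27 (mod 73)
43^8 ≡ 64 (mod 73)
43^9 ≡ 51 (mod 73)
43^12 ≡ 72 (mod 73)
43^18 ≡ 46 (mod 73)
43^24 ≡ 1 (mod 73) ✓
Therefore the multiplicative order of 43 modulo 73 is 24.

24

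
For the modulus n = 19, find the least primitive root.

2

φ(19) = 19 − 1 = 18 = 2 · 3^2.
g is a primitive root iff g^(18/q) ≢ 1 (mod 19) for each prime q ∈ {2, 3}.
g = 2: 2^9 ≡ 18; 2^6 ≡ 7 — none is 1, so 2 is a primitive root.
The smallest primitive root modulo 19 is 2.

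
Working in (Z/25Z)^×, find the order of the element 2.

20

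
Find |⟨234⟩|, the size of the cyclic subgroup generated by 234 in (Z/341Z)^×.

30

Since 234 ∈ (Z/341Z)^×, its order divides φ(341) = φ(11·31) = (11−1)·(31−1) = 10·30 = 300 = 2^2 · 3 · 5^2.
Divisors of 300: 1, 2, 3, 4, 5, 6, 10, 12, 15, 20, 25, 30, 50, 60, 75, 100, 150, 300.
Evaluate successive powers at the divisors of 300:
234^1 ≡ 234 (mod 341)
234^2 ≡ 196 (mod 341)
234^3 ≡ 170 (mod 341)
234^4 ≡ 224 (mod 341)
234^5 ≡ 243 (mod 341)
234^6 ≡ 256 (mod 341)
234^10 ≡ 56 (mod 341)
234^12 ≡ 64 (mod 341)
234^15 ≡ 309 (mod 341)
234^20 ≡ 67 (mod 341)
234^25 ≡ 254 (mod 341)
234^30 ≡ 1 (mod 341) ✓
Hence ord(234) = 30.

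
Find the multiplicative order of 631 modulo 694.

The order of 631 must divide φ(694) = φ(2)·φ(347) = 1·346 = 346 = 2 · 173.
Divisors of 346: 1, 2, 173, 346.
Evaluate successive powers at the divisors of 346:
631^1 ≡ 631
631^2 ≡ 499
631^173 ≡ 1
The smallest such exponent is 173, so the order of 631 is 173.

173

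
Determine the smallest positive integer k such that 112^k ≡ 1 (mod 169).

52

The order of 112 must divide φ(169) = φ(13^2) = 13·(13−1) = 156 = 2^2 · 3 · 13.
Divisors of 156: 1, 2, 3, 4, 6, 12, 13, 26, 39, 52, 78, 156.
Evaluate successive powers at the divisors of 156:
112^1 ≡ 112 (mod 169)
112^2 ≡ 38 (mod 169)
112^3 ≡ 31 (mod 169)
112^4 ≡ 92 (mod 169)
112^6 ≡ 116 (mod 169)
112^12 ≡ 105 (mod 169)
112^13 ≡ 99 (mod 169)
112^26 ≡ 168 (mod 169)
112^39 ≡ 70 (mod 169)
112^52 ≡ 1 (mod 169) ✓
Therefore the multiplicative order of 112 modulo 169 is 52.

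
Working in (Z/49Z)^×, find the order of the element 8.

Since 8 ∈ (Z/49Z)^×, its order divides φ(49) = φ(7^2) = 7·(7−1) = 42 = 2 · 3 · 7.
Divisors of 42: 1, 2, 3, 6, 7, 14, 21, 42.
Check 8^d mod 49 for each divisor in increasing order:
8^1 ≡ 8
8^2 ≡ 15
8^3 ≡ 22
8^6 ≡ 43
8^7 ≡ 1
Therefore the multiplicative order of 8 modulo 49 is 7.

7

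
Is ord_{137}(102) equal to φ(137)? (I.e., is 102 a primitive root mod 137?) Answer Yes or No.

Yes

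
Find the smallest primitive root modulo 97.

5

φ(97) = 97 − 1 = 96 = 2^5 · 3.
g is a primitive root iff g^(96/q) ≢ 1 (mod 97) for each prime q ∈ {2, 3}.
g = 2: 2^48 ≡ 1 — hits 1, so not a primitive root.
g = 3: 3^48 ≡ 1 — hits 1, so not a primitive root.
g = 4: 4^48 ≡ 1 — hits 1, so not a primitive root.
g = 5: 5^48 ≡ 96; 5^32 ≡ 35 — none is 1, so 5 is a primitive root.
Hence the least primitive root of 97 is 5.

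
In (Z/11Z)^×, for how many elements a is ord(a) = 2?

φ(11) = 11 − 1 = 10 = 2 · 5.
Since (Z/11Z)^× is cyclic of order 10, the number of elements of order d is φ(d) when d | 10 and 0 otherwise.
2 | 10, and φ(2) = 2 − 1 = 1.

1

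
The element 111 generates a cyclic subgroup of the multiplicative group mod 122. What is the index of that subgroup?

By Lagrange's theorem, ord_122(111) divides φ(122) = φ(2)·φ(61) = 1·60 = 60 = 2^2 · 3 · 5.
Divisors of 60: 1, 2, 3, 4, 5, 6, 10, 12, 15, 20, 30, 60.
Test each divisor d:
111^1 ≡ 111 (mod 122)
111^2 ≡ 121 (mod 122)
111^3 ≡ 11 (mod 122)
111^4 ≡ 1 (mod 122) ✓
Thus |⟨111⟩| = ord(111) = 4.
The index is φ(122) / ord(111) = 60 / 4 = 15.

15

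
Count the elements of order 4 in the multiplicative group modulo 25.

2

φ(25) = φ(5^2) = 5·(5−1) = 20 = 2^2 · 5.
In a cyclic group of order 20, there are φ(d) elements of order d for each divisor d of 20, and zero for non-divisors.
4 = 2^2 divides 20, and φ(4) = 2.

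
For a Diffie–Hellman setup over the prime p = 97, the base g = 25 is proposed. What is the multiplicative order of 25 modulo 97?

48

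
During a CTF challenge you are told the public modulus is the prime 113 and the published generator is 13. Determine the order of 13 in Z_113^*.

ord(13) | φ(113) = 113 − 1 = 112 = 2^4 · 7.
Divisors of 112: 1, 2, 4, 7, 8, 14, 16, 28, 56, 112.
Test each divisor d:
13^1 ≡ 13
13^2 ≡ 56
13^4 ≡ 85
13^7 ≡ 69
13^8 ≡ 106
13^14 ≡ 15
13^16 ≡ 49
13^28 ≡ 112
13^56 ≡ 1
Therefore the multiplicative order of 13 modulo 113 is 56.

56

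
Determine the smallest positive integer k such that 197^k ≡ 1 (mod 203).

7

The order of 197 must divide φ(203) = φ(7·29) = (7−1)·(29−1) = 6·28 = 168 = 2^3 · 3 · 7.
Divisors of 168: 1, 2, 3, 4, 6, 7, 8, 12, 14, 21, 24, 28, 42, 56, 84, 168.
Test each divisor d:
197^1 ≡ 197
197^2 ≡ 36
197^3 ≡ 190
197^4 ≡ 78
197^6 ≡ 169
197^7 ≡ 1
Hence ord(197) = 7.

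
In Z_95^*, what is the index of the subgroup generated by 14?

4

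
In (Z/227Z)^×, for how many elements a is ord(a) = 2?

1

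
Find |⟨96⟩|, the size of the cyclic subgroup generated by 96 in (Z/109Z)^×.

Since 96 ∈ (Z/109Z)^×, its order divides φ(109) = 109 − 1 = 108 = 2^2 · 3^3.
Divisors of 108: 1, 2, 3, 4, 6, 9, 12, 18, 27, 36, 54, 108.
Test each divisor d:
96^1 ≡ 96 (mod 109)
96^2 ≡ 60 (mod 109)
96^3 ≡ 92 (mod 109)
96^4 ≡ 3 (mod 109)
96^6 ≡ 71 (mod 109)
96^9 ≡ 101 (mod 109)
96^12 ≡ 27 (mod 109)
96^18 ≡ 64 (mod 109)
96^27 ≡ 33 (mod 109)
96^36 ≡ 63 (mod 109)
96^54 ≡ 108 (mod 109)
96^108 ≡ 1 (mod 109) ✓
Therefore the multiplicative order of 96 modulo 109 is 108.

108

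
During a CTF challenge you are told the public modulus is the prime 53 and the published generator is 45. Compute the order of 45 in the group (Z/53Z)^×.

Since 45 ∈ (Z/53Z)^×, its order divides φ(53) = 53 − 1 = 52 = 2^2 · 13.
Divisors of 52: 1, 2, 4, 13, 26, 52.
Check 45^d mod 53 for each divisor in increasing order:
45^1 ≡ 45 (mod 53)
45^2 ≡ 11 (mod 53)
45^4 ≡ 15 (mod 53)
45^13 ≡ 30 (mod 53)
45^26 ≡ 52 (mod 53)
45^52 ≡ 1 (mod 53) ✓
So ord_53(45) = 52.

52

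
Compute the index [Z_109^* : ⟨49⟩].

ord(49) | φ(109) = 109 − 1 = 108 = 2^2 · 3^3.
Divisors of 108: 1, 2, 3, 4, 6, 9, 12, 18, 27, 36, 54, 108.
Test each divisor d:
49^1 ≡ 49 (mod 109)
49^2 ≡ 3 (mod 109)
49^3 ≡ 38 (mod 109)
49^4 ≡ 9 (mod 109)
49^6 ≡ 27 (mod 109)
49^9 ≡ 45 (mod 109)
49^12 ≡ 75 (mod 109)
49^18 ≡ 63 (mod 109)
49^27 ≡ 1 (mod 109) ✓
The order of 49 is 27, so the subgroup it generates has 27 elements.
[(Z/109Z)^× : ⟨49⟩] = 108/27 = 4.

4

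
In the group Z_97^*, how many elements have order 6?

2

φ(97) = 97 − 1 = 96 = 2^5 · 3.
In a cyclic group of order 96, there are φ(d) elements of order d for each divisor d of 96, and zero for non-divisors.
6 = 2 · 3 divides 96, and φ(6) = 2.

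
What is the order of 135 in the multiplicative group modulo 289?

34

The order of 135 must divide φ(289) = φ(17^2) = 17·(17−1) = 272 = 2^4 · 17.
Divisors of 272: 1, 2, 4, 8, 16, 17, 34, 68, 136, 272.
Test each divisor d:
135^1 ≡ 135
135^2 ≡ 18
135^4 ≡ 35
135^8 ≡ 69
135^16 ≡ 137
135^17 ≡ 288
135^34 ≡ 1
So ord_289(135) = 34.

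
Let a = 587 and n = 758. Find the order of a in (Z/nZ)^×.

378

By Lagrange's theorem, ord_758(587) divides φ(758) = φ(2)·φ(379) = 1·378 = 378 = 2 · 3^3 · 7.
Divisors of 378: 1, 2, 3, 6, 7, 9, 14, 18, 21, 27, 42, 54, 63, 126, 189, 378.
Compute 587^d (mod 758) for the divisors d until we hit 1:
587^1 ≡ 587
587^2 ≡ 437
587^3 ≡ 315
587^6 ≡ 685
587^7 ≡ 355
587^9 ≡ 503
587^14 ≡ 197
587^18 ≡ 595
587^21 ≡ 199
587^27 ≡ 633
587^42 ≡ 185
587^54 ≡ 465
587^63 ≡ 431
587^126 ≡ 51
587^189 ≡ 757
587^378 ≡ 1
Therefore the multiplicative order of 587 modulo 758 is 378.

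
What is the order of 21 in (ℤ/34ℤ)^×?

4

Since 21 ∈ (Z/34Z)^×, its order divides φ(34) = φ(2)·φ(17) = 1·16 = 16 = 2^4.
Divisors of 16: 1, 2, 4, 8, 16.
Check 21^d mod 34 for each divisor in increasing order:
21^1 ≡ 21 (mod 34)
21^2 ≡ 33 (mod 34)
21^4 ≡ 1 (mod 34) ✓
So ord_34(21) = 4.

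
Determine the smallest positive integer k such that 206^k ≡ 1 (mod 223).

The order of 206 must divide φ(223) = 223 − 1 = 222 = 2 · 3 · 37.
Divisors of 222: 1, 2, 3, 6, 37, 74, 111, 222.
Check 206^d mod 223 for each divisor in increasing order:
206^1 ≡ 206 (mod 223)
206^2 ≡ 66 (mod 223)
206^3 ≡ 216 (mod 223)
206^6 ≡ 49 (mod 223)
206^37 ≡ 222 (mod 223)
206^74 ≡ 1 (mod 223) ✓
So ord_223(206) = 74.

74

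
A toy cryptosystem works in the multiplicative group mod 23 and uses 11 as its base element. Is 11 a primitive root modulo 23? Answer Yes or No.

φ(23) = 23 − 1 = 22 = 2 · 11.
It suffices to check that the order of 11 is not a proper divisor of 22: compute 11^(22/q) for q ∈ {2, 11}.
11^11 ≡ 22 (mod 23)  [q = 2: ≢ 1 ✓]
11^2 ≡ 6 (mod 23)  [q = 11: ≢ 1 ✓]
All checks pass, so 11 has order 22 and is a primitive root modulo 23.

Yes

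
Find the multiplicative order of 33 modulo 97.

8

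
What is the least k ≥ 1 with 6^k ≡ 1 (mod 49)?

14

ord(6) | φ(49) = φ(7^2) = 7·(7−1) = 42 = 2 · 3 · 7.
Divisors of 42: 1, 2, 3, 6, 7, 14, 21, 42.
Test each divisor d:
6^1 ≡ 6 (mod 49)
6^2 ≡ 36 (mod 49)
6^3 ≡ 20 (mod 49)
6^6 ≡ 8 (mod 49)
6^7 ≡ 48 (mod 49)
6^14 ≡ 1 (mod 49) ✓
So ord_49(6) = 14.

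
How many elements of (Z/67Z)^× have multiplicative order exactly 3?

φ(67) = 67 − 1 = 66 = 2 · 3 · 11.
(Z/67Z)^× is cyclic (|G| = 66); a cyclic group of order m has exactly φ(d) elements of each order d | m, and none otherwise.
3 | 66, and φ(3) = 3 − 1 = 2.

2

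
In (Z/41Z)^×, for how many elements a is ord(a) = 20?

φ(41) = 41 − 1 = 40 = 2^3 · 5.
Since (Z/41Z)^× is cyclic of order 40, the number of elements of order d is φ(d) when d | 40 and 0 otherwise.
20 = 2^2 · 5 divides 40, and φ(20) = 8.

8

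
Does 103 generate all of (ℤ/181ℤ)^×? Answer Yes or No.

Yes

φ(181) = 181 − 1 = 180 = 2^2 · 3^2 · 5.
103 is a primitive root mod 181 iff 103^(φ(181)/q) ≢ 1 for every prime q | φ(181), i.e. q ∈ {2, 3, 5}.
103^90 ≡ 180 (mod 181)  [q = 2: ≢ 1 ✓]
103^60 ≡ 132 (mod 181)  [q = 3: ≢ 1 ✓]
103^36 ≡ 59 (mod 181)  [q = 5: ≢ 1 ✓]
All checks pass, so 103 has order 180 and is a primitive root modulo 181.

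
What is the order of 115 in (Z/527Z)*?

60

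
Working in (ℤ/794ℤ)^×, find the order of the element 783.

198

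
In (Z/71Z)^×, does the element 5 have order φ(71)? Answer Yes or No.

φ(71) = 71 − 1 = 70 = 2 · 5 · 7.
An element g generates (Z/71Z)^× iff g^(70/q) ≢ 1 (mod 71) for each prime q ∈ {2, 5, 7}.
5^35 ≡ 1 (mod 71)  [q = 2: ≡ 1 ✗]
5^14 ≡ 57 (mod 71)  [q = 5: ≢ 1 ✓]
5^10 ≡ 1 (mod 71)  [q = 7: ≡ 1 ✗]
The check at q = 2 fails, so 5 generates a proper subgroup.

No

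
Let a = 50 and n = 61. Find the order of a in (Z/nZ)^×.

ord(50) | φ(61) = 61 − 1 = 60 = 2^2 · 3 · 5.
Divisors of 60: 1, 2, 3, 4, 5, 6, 10, 12, 15, 20, 30, 60.
Check 50^d mod 61 for each divisor in increasing order:
50^1 ≡ 50
50^2 ≡ 60
50^3 ≡ 11
50^4 ≡ 1
Therefore the multiplicative order of 50 modulo 61 is 4.

4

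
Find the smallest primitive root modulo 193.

φ(193) = 193 − 1 = 192 = 2^6 · 3.
Test candidates g = 2, 3, … against the prime factors q ∈ {2, 3} of φ(193): g is a generator iff g^(192/q) ≢ 1 for every such q.
g = 2: 2^96 ≡ 1 — hits 1, so not a primitive root.
g = 3: 3^96 ≡ 1 — hits 1, so not a primitive root.
g = 4: 4^96 ≡ 1 — hits 1, so not a primitive root.
g = 5: 5^96 ≡ 192; 5^64 ≡ 84 — none is 1, so 5 is a primitive root.
Hence the least primitive root of 193 is 5.

5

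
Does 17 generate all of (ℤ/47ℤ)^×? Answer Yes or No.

φ(47) = 47 − 1 = 46 = 2 · 23.
It suffices to check that the order of 17 is not a proper divisor of 46: compute 17^(46/q) for q ∈ {2, 23}.
17^23 ≡ 1 (mod 47)  [q = 2: ≡ 1 ✗]
17^2 ≡ 7 (mod 47)  [q = 23: ≢ 1 ✓]
17^23 ≡ 1 shows ord(17) | 23, strictly less than φ(47); not a primitive root.

No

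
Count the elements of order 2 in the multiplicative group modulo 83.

φ(83) = 83 − 1 = 82 = 2 · 41.
Since (Z/83Z)^× is cyclic of order 82, the number of elements of order d is φ(d) when d | 82 and 0 otherwise.
2 | 82, and φ(2) = 2 − 1 = 1.

1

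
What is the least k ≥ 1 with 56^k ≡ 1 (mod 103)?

ord(56) | φ(103) = 103 − 1 = 102 = 2 · 3 · 17.
Divisors of 102: 1, 2, 3, 6, 17, 34, 51, 102.
Evaluate successive powers at the divisors of 102:
56^1 ≡ 56 (mod 103)
56^2 ≡ 46 (mod 103)
56^3 ≡ 1 (mod 103) ✓
Hence ord(56) = 3.

3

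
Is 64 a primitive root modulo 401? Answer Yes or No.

No

φ(401) = 401 − 1 = 400 = 2^4 · 5^2.
It suffices to check that the order of 64 is not a proper divisor of 400: compute 64^(400/q) for q ∈ {2, 5}.
64^200 ≡ 1 (mod 401)  [q = 2: ≡ 1 ✗]
64^80 ≡ 72 (mod 401)  [q = 5: ≢ 1 ✓]
The check at q = 2 fails, so 64 generates a proper subgroup.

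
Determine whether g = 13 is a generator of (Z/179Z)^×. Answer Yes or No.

No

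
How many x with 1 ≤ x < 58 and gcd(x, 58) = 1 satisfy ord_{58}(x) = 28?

φ(58) = φ(2)·φ(29) = 1·28 = 28 = 2^2 · 7.
(Z/58Z)^× is cyclic (|G| = 28); a cyclic group of order m has exactly φ(d) elements of each order d | m, and none otherwise.
28 = 2^2 · 7 divides 28, and φ(28) = 12.

12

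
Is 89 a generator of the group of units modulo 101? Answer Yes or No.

φ(101) = 101 − 1 = 100 = 2^2 · 5^2.
An element g generates (Z/101Z)^× iff g^(100/q) ≢ 1 (mod 101) for each prime q ∈ {2, 5}.
89^50 ≡ 100 (mod 101)  [q = 2: ≢ 1 ✓]
89^20 ≡ 95 (mod 101)  [q = 5: ≢ 1 ✓]
All checks pass, so 89 has order 100 and is a primitive root modulo 101.

Yes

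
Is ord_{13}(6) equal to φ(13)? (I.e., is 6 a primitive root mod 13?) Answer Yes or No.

φ(13) = 13 − 1 = 12 = 2^2 · 3.
6 is a primitive root mod 13 iff 6^(φ(13)/q) ≢ 1 for every prime q | φ(13), i.e. q ∈ {2, 3}.
6^6 ≡ 12 (mod 13)  [q = 2: ≢ 1 ✓]
6^4 ≡ 9 (mod 13)  [q = 3: ≢ 1 ✓]
None equal 1, so ord_13(6) = 12: 6 is a primitive root.

Yes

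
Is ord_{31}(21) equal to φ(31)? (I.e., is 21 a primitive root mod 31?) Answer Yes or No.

Yes

φ(31) = 31 − 1 = 30 = 2 · 3 · 5.
It suffices to check that the order of 21 is not a proper divisor of 30: compute 21^(30/q) for q ∈ {2, 3, 5}.
21^15 ≡ 30 (mod 31)  [q = 2: ≢ 1 ✓]
21^10 ≡ 5 (mod 31)  [q = 3: ≢ 1 ✓]
21^6 ≡ 2 (mod 31)  [q = 5: ≢ 1 ✓]
All checks pass, so 21 has order 30 and is a primitive root modulo 31.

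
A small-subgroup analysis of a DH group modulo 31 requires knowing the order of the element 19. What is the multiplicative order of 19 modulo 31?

15

The order of 19 must divide φ(31) = 31 − 1 = 30 = 2 · 3 · 5.
Divisors of 30: 1, 2, 3, 5, 6, 10, 15, 30.
Compute 19^d (mod 31) for the divisors d until we hit 1:
19^1 ≡ 19 (mod 31)
19^2 ≡ 20 (mod 31)
19^3 ≡ 8 (mod 31)
19^5 ≡ 5 (mod 31)
19^6 ≡ 2 (mod 31)
19^10 ≡ 25 (mod 31)
19^15 ≡ 1 (mod 31) ✓
So ord_31(19) = 15.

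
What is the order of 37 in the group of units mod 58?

The order of 37 must divide φ(58) = φ(2)·φ(29) = 1·28 = 28 = 2^2 · 7.
Divisors of 28: 1, 2, 4, 7, 14, 28.
Test each divisor d:
37^1 ≡ 37
37^2 ≡ 35
37^4 ≡ 7
37^7 ≡ 17
37^14 ≡ 57
37^28 ≡ 1
Hence ord(37) = 28.

28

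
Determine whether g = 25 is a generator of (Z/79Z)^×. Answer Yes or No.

No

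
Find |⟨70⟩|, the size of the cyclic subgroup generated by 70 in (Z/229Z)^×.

114

By Lagrange's theorem, ord_229(70) divides φ(229) = 229 − 1 = 228 = 2^2 · 3 · 19.
Divisors of 228: 1, 2, 3, 4, 6, 12, 19, 38, 57, 76, 114, 228.
Check 70^d mod 229 for each divisor in increasing order:
70^1 ≡ 70 (mod 229)
70^2 ≡ 91 (mod 229)
70^3 ≡ 187 (mod 229)
70^4 ≡ 37 (mod 229)
70^6 ≡ 161 (mod 229)
70^12 ≡ 44 (mod 229)
70^19 ≡ 95 (mod 229)
70^38 ≡ 94 (mod 229)
70^57 ≡ 228 (mod 229)
70^76 ≡ 134 (mod 229)
70^114 ≡ 1 (mod 229) ✓
So ord_229(70) = 114.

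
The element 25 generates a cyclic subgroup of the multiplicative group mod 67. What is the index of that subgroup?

ord(25) | φ(67) = 67 − 1 = 66 = 2 · 3 · 11.
Divisors of 66: 1, 2, 3, 6, 11, 22, 33, 66.
Compute 25^d (mod 67) for the divisors d until we hit 1:
25^1 ≡ 25 (mod 67)
25^2 ≡ 22 (mod 67)
25^3 ≡ 14 (mod 67)
25^6 ≡ 62 (mod 67)
25^11 ≡ 1 (mod 67) ✓
So ord_67(25) = 11, hence |⟨25⟩| = 11.
Index = |(Z/67Z)^×| / |⟨25⟩| = 66 / 11 = 6.

6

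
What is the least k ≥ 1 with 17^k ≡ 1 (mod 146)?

24

The order of 17 must divide φ(146) = φ(2)·φ(73) = 1·72 = 72 = 2^3 · 3^2.
Divisors of 72: 1, 2, 3, 4, 6, 8, 9, 12, 18, 24, 36, 72.
Check 17^d mod 146 for each divisor in increasing order:
17^1 ≡ 17
17^2 ≡ 143
17^3 ≡ 95
17^4 ≡ 9
17^6 ≡ 119
17^8 ≡ 81
17^9 ≡ 63
17^12 ≡ 145
17^18 ≡ 27
17^24 ≡ 1
Hence ord(17) = 24.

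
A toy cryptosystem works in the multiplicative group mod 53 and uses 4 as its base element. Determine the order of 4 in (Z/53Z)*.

ord(4) | φ(53) = 53 − 1 = 52 = 2^2 · 13.
Divisors of 52: 1, 2, 4, 13, 26, 52.
Compute 4^d (mod 53) for the divisors d until we hit 1:
4^1 ≡ 4 (mod 53)
4^2 ≡ 16 (mod 53)
4^4 ≡ 44 (mod 53)
4^13 ≡ 52 (mod 53)
4^26 ≡ 1 (mod 53) ✓
Therefore the multiplicative order of 4 modulo 53 is 26.

26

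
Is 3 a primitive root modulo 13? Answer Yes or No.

φ(13) = 13 − 1 = 12 = 2^2 · 3.
It suffices to check that the order of 3 is not a proper divisor of 12: compute 3^(12/q) for q ∈ {2, 3}.
3^6 ≡ 1 (mod 13)  [q = 2: ≡ 1 ✗]
3^4 ≡ 3 (mod 13)  [q = 3: ≢ 1 ✓]
Since 3^6 ≡ 1, the order of 3 divides 6 < 12, so 3 is not a primitive root.

No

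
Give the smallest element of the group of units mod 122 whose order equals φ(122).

7

φ(122) = φ(2)·φ(61) = 1·60 = 60 = 2^2 · 3 · 5.
Test candidates g = 2, 3, … against the prime factors q ∈ {2, 3, 5} of φ(122): g is a generator iff g^(60/q) ≢ 1 for every such q.
g = 2: gcd(2, 122) = 2 > 1, not a unit — skip.
g = 3: 3^30 ≡ 1 — hits 1, so not a primitive root.
g = 4: gcd(4, 122) = 2 > 1, not a unit — skip.
g = 5: 5^30 ≡ 1 — hits 1, so not a primitive root.
g = 6: gcd(6, 122) = 2 > 1, not a unit — skip.
g = 7: 7^30 ≡ 121; 7^20 ≡ 47; 7^12 ≡ 95 — none is 1, so 7 is a primitive root.
So 7 is the smallest generator of (Z/122Z)^×.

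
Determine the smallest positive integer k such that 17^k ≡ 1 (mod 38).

By Lagrange's theorem, ord_38(17) divides φ(38) = φ(2)·φ(19) = 1·18 = 18 = 2 · 3^2.
Divisors of 18: 1, 2, 3, 6, 9, 18.
Evaluate successive powers at the divisors of 18:
17^1 ≡ 17 (mod 38)
17^2 ≡ 23 (mod 38)
17^3 ≡ 11 (mod 38)
17^6 ≡ 7 (mod 38)
17^9 ≡ 1 (mod 38) ✓
Therefore the multiplicative order of 17 modulo 38 is 9.

9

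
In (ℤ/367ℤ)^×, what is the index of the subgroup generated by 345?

By Lagrange's theorem, ord_367(345) divides φ(367) = 367 − 1 = 366 = 2 · 3 · 61.
Divisors of 366: 1, 2, 3, 6, 61, 122, 183, 366.
Test each divisor d:
345^1 ≡ 345 (mod 367)
345^2 ≡ 117 (mod 367)
345^3 ≡ 362 (mod 367)
345^6 ≡ 25 (mod 367)
345^61 ≡ 283 (mod 367)
345^122 ≡ 83 (mod 367)
345^183 ≡ 1 (mod 367) ✓
So ord_367(345) = 183, hence |⟨345⟩| = 183.
Index = |(Z/367Z)^×| / |⟨345⟩| = 366 / 183 = 2.

2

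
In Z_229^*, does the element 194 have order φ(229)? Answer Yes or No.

Yes

φ(229) = 229 − 1 = 228 = 2^2 · 3 · 19.
194 is a primitive root mod 229 iff 194^(φ(229)/q) ≢ 1 for every prime q | φ(229), i.e. q ∈ {2, 3, 19}.
194^114 ≡ 228 (mod 229)  [q = 2: ≢ 1 ✓]
194^76 ≡ 134 (mod 229)  [q = 3: ≢ 1 ✓]
194^12 ≡ 104 (mod 229)  [q = 19: ≢ 1 ✓]
All checks pass, so 194 has order 228 and is a primitive root modulo 229.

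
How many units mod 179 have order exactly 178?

88

φ(179) = 179 − 1 = 178 = 2 · 89.
Since (Z/179Z)^× is cyclic of order 178, the number of elements of order d is φ(d) when d | 178 and 0 otherwise.
178 = 2 · 89 divides 178, and φ(178) = 88.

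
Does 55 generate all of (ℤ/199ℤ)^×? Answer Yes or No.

No

φ(199) = 199 − 1 = 198 = 2 · 3^2 · 11.
Test 55^(198/q) mod 199 for each prime factor q of 198:
55^99 ≡ 198 (mod 199)  [q = 2: ≢ 1 ✓]
55^66 ≡ 1 (mod 199)  [q = 3: ≡ 1 ✗]
55^18 ≡ 63 (mod 199)  [q = 11: ≢ 1 ✓]
Since 55^66 ≡ 1, the order of 55 divides 66 < 198, so 55 is not a primitive root.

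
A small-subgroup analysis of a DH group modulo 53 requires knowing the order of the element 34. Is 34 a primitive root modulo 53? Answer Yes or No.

φ(53) = 53 − 1 = 52 = 2^2 · 13.
Test 34^(52/q) mod 53 for each prime factor q of 52:
34^26 ≡ 52 (mod 53)  [q = 2: ≢ 1 ✓]
34^4 ≡ 47 (mod 53)  [q = 13: ≢ 1 ✓]
All checks pass, so 34 has order 52 and is a primitive root modulo 53.

Yes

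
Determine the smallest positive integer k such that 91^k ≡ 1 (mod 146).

ord(91) | φ(146) = φ(2)·φ(73) = 1·72 = 72 = 2^3 · 3^2.
Divisors of 72: 1, 2, 3, 4, 6, 8, 9, 12, 18, 24, 36, 72.
Evaluate successive powers at the divisors of 72:
91^1 ≡ 91 (mod 146)
91^2 ≡ 105 (mod 146)
91^3 ≡ 65 (mod 146)
91^4 ≡ 75 (mod 146)
91^6 ≡ 137 (mod 146)
91^8 ≡ 77 (mod 146)
91^9 ≡ 145 (mod 146)
91^12 ≡ 81 (mod 146)
91^18 ≡ 1 (mod 146) ✓
So ord_146(91) = 18.

18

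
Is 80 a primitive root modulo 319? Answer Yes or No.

319 = 11 · 29 is a product of two distinct odd primes, so (Z/319Z)^× ≅ (Z/11Z)^× × (Z/29Z)^× is not cyclic.
No primitive root modulo 319 exists; in particular 80 is not one.

No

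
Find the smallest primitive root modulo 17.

φ(17) = 17 − 1 = 16 = 2^4.
g is a primitive root iff g^(16/q) ≢ 1 (mod 17) for each prime q ∈ {2}.
g = 2: 2^8 ≡ 1 — hits 1, so not a primitive root.
g = 3: 3^8 ≡ 16 — none is 1, so 3 is a primitive root.
Hence the least primitive root of 17 is 3.

3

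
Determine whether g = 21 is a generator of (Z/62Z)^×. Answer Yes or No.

Yes

φ(62) = φ(2)·φ(31) = 1·30 = 30 = 2 · 3 · 5.
21 is a primitive root mod 62 iff 21^(φ(62)/q) ≢ 1 for every prime q | φ(62), i.e. q ∈ {2, 3, 5}.
21^15 ≡ 61 (mod 62)  [q = 2: ≢ 1 ✓]
21^10 ≡ 5 (mod 62)  [q = 3: ≢ 1 ✓]
21^6 ≡ 33 (mod 62)  [q = 5: ≢ 1 ✓]
None equal 1, so ord_62(21) = 30: 21 is a primitive root.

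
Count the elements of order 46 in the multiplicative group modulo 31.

φ(31) = 31 − 1 = 30 = 2 · 3 · 5.
(Z/31Z)^× is cyclic (|G| = 30); a cyclic group of order m has exactly φ(d) elements of each order d | m, and none otherwise.
46 does not divide 30, so no element of (Z/31Z)^× has order 46.

0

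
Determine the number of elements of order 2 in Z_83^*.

φ(83) = 83 − 1 = 82 = 2 · 41.
In a cyclic group of order 82, there are φ(d) elements of order d for each divisor d of 82, and zero for non-divisors.
2 | 82, and φ(2) = 2 − 1 = 1.

1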